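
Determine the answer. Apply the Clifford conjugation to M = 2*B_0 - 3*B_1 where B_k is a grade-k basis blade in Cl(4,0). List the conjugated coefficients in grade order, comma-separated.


Clifford conjugate sign for grade k: (-1)^(k(k+1)/2)
Grade 0: (-1)^(0*1/2) = (-1)^0 = 1, coeff 2 -> 2
Grade 1: (-1)^(1*2/2) = (-1)^1 = -1, coeff -3 -> 3
Conjugated coefficients: 2, 3


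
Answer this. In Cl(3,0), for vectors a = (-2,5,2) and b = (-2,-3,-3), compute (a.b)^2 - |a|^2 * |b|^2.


a . b = (-2)*(-2) + 5*(-3) + 2*(-3)
= 4 + (-15) + (-6) = -17
|a|^2 = (-2)^2 + 5^2 + 2^2 = 33
|b|^2 = (-2)^2 + (-3)^2 + (-3)^2 = 22
(a.b)^2 = (-17)^2 = 289
|a|^2 * |b|^2 = 33 * 22 = 726
Result = 289 - 726 = -437


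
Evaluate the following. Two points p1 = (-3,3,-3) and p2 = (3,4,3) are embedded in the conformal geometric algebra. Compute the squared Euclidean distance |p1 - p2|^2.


p1 - p2 = (-6, -1, -6)
|p1 - p2|^2 = (-6)^2 + (-1)^2 + (-6)^2
= 36 + 1 + 36
= 73


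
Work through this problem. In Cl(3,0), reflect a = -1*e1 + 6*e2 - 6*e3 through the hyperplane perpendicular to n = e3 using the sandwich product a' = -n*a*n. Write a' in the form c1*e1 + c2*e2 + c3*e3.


Reflection formula: a' = -n*a*n, with n = e3 (unit vector, n^2 = 1).
For reflection through hyperplane perp to e3:
The component along e3 flips sign, others stay.
a = (-1, 6, -6)
a' = (-1, 6, 6)
a' = -1*e1 + 6*e2 + 6*e3


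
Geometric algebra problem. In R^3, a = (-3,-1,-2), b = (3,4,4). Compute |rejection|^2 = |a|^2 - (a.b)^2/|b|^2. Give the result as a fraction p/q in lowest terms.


|a|^2 = (-3)^2 + (-1)^2 + (-2)^2 = 14
|b|^2 = 3^2 + 4^2 + 4^2 = 41
a . b = (-3)*3 + (-1)*4 + (-2)*4 = -21
(a.b)^2 = (-21)^2 = 441
|rej|^2 = 14 - 441/41
= (574 - 441)/41
= 133/41
In lowest terms: 133/41


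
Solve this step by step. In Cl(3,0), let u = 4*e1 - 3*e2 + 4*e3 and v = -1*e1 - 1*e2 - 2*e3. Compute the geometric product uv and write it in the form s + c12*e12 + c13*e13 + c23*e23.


In Cl(3,0): e_i^2 = 1, e_ie_j = -e_je_i for i != j.
Scalar part = u . v = 4*(-1) + (-3)*(-1) + 4*(-2)
= -4 + 3 + (-8) = -9
e12 coeff = 4*(-1) - (-3)*(-1) = -4 - 3 = -7
e13 coeff = 4*(-2) - 4*(-1) = -8 - (-4) = -4
e23 coeff = (-3)*(-2) - 4*(-1) = 6 - (-4) = 10
uv = -9 - 7*e12 - 4*e13 + 10*e23


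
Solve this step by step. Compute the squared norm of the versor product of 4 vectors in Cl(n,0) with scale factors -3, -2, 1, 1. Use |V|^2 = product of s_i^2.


Each vector v_i has |v_i|^2 = s_i^2
Squared scales: (-3)^2 = 9, (-2)^2 = 4, 1^2 = 1, 1^2 = 1
|V|^2 = 9 * 4 * 1 * 1
= 36


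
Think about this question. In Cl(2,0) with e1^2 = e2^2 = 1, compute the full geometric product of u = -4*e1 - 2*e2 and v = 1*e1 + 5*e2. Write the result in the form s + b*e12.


Expand: (-4*e1 - 2*e2)(1*e1 + 5*e2)
= (-4)*1*e1e1 + (-4)*5*e1e2 + (-2)*1*e2e1 + (-2)*5*e2e2
Using e1^2 = e2^2 = 1, e2e1 = -e1e2:
Scalar part s = (-4)*1 + (-2)*5 = -4 + (-10) = -14
Bivector part b = (-4)*5 - (-2)*1 = -20 - (-2) = -18
uv = -14 - 18*e12


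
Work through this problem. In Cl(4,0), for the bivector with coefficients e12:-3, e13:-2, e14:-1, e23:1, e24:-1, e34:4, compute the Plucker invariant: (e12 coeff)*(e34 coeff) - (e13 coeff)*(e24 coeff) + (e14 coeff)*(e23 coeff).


Plucker relation: af - be + cd
a*f = (-3)*4 = -12
b*e = (-2)*(-1) = 2
c*d = (-1)*1 = -1
af - be + cd = -12 - 2 + (-1)
= -15


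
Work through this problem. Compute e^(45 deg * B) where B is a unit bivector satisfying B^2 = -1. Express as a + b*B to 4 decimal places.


For a unit bivector B with B^2 = -1, the exponential series gives
e^(theta*B) = cos(theta) + sin(theta)*B (the GA analogue of Euler's formula).
theta = 45 degrees = 0.785398 rad
cos(45 deg) = 0.7071
sin(45 deg) = 0.7071
exp(theta*B) = 0.7071 + 0.7071*B


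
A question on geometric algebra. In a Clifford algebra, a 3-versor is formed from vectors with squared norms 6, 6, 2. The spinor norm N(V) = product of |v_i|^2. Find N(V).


Spinor norm N(V) = |v1|^2 * |v2|^2 * ... * |v3|^2
= 6 * 6 * 2
Running product: 6, 36, 72
N(V) = 72


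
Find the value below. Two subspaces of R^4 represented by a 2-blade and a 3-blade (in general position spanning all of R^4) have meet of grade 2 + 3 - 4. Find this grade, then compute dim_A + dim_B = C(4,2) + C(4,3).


Meet grade = grade(A) + grade(B) - n
= 2 + 3 - 4 = 1
C(4,2) = 6
C(4,3) = 4
dim_A + dim_B = 6 + 4 = 10


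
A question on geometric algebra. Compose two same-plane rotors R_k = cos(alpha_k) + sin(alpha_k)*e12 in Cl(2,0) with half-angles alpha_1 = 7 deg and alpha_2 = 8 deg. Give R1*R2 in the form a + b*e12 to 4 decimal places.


Same-plane rotors commute and their half-angles add:
R1*R2 = cos(a1 + a2) + sin(a1 + a2)*e12.
a1 + a2 = 7 + 8 = 15 deg
cos(15 deg) = 0.9659
sin(15 deg) = 0.2588
R1*R2 = 0.9659 + 0.2588*e12


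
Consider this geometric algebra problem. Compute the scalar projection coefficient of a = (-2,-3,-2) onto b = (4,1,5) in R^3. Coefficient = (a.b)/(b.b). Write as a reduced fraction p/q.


Projection coefficient = (a . b) / (b . b)
a . b = (-2)*4 + (-3)*1 + (-2)*5
= -8 + (-3) + (-10) = -21
b . b = 4^2 + 1^2 + 5^2
= 16 + 1 + 25 = 42
Coefficient = -21/42
In lowest terms: -1/2


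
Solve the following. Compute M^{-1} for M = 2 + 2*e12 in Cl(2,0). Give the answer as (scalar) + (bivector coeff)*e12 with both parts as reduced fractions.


M = 2 + 2*e12, where e12^2 = -1.
Since M commutes with its reverse ~M = a - b*e12, M * ~M = a^2 - b^2*e12^2 = a^2 + b^2.
So M^{-1} = ~M / (a^2 + b^2) = (a - b*e12)/(a^2 + b^2).
a^2 + b^2 = 4 + 4 = 8
Scalar part = 2/8 = 1/4
Bivector coeff = -2/8 = -1/4
M^{-1} = 1/4 - 1/4*e12


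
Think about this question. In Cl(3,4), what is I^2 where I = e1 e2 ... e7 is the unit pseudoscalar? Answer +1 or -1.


The pseudoscalar I = e1...e_n (product of all n generators) of Cl(p,q) satisfies I^2 = (-1)^(q + n(n-1)/2).
p = 3, q = 4, n = p + q = 7
n(n-1)/2 = 7 * 6 / 2 = 21
Exponent = q + n(n-1)/2 = 4 + 21 = 25
I^2 = (-1)^25 = -1


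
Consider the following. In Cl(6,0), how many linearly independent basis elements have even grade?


Even subalgebra dimension = 2^(n-1)
n = 6 + 0 = 6
2^(6 - 1) = 2^5 = 32
Verification: sum of C(6,k) for even k = 1 + 15 + 15 + 1 = 32
Result = 32


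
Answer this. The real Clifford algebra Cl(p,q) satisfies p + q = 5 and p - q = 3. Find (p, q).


We need p + q = 5 and p - q = 3.
Adding: 2p = 5 + 3 = 8, so p = 4.
Then q = 5 - 4 = 1.
(p, q) = (4, 1)


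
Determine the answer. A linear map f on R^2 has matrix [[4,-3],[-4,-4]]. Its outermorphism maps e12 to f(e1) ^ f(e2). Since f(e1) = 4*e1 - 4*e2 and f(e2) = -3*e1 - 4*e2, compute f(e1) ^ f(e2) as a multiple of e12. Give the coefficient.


The outermorphism of a linear map f sends e1^e2 to f(e1)^f(e2).
f(e1) = 4*e1 - 4*e2
f(e2) = -3*e1 - 4*e2
f(e1) ^ f(e2) = (4*e1 - 4*e2) ^ (-3*e1 - 4*e2)
= 4*(-4)*e12 + (-4)*(-3)*e21
= (-16 - 12)*e12
= -28*e12
Coefficient = -28


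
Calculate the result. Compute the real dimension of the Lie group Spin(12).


Spin(n) double-covers SO(n); both have Lie algebra so(n) of dimension n(n-1)/2.
n = 12
n(n-1) = 12 * 11 = 132
dim Spin(12) = 132/2 = 66


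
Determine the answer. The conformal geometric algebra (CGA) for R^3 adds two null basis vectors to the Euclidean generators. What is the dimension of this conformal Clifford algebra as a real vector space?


The conformal model of R^3 uses Cl(4,1): the 3 Euclidean generators plus two extra orthogonal generators e+ (e+^2 = +1) and e- (e-^2 = -1), from which the null vectors e0, einf are built.
Number of generators m = 3 + 2 = 5.
dim Cl(p,q) = 2^m = 2^5 = 32


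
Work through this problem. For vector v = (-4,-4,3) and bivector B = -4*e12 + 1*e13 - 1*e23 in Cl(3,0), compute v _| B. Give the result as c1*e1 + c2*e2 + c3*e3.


Left contraction v _| B = <vB>_1 (grade-1 part of the geometric product vB).
Using e1_|e12 = e2, e2_|e12 = -e1, e1_|e13 = e3, e3_|e13 = -e1, e2_|e23 = e3, e3_|e23 = -e2:
e1 coeff: -v2*b12 - v3*b13 = -(-4)*(-4) - (3)*(1) = -19
e2 coeff: v1*b12 - v3*b23 = (-4)*(-4) - (3)*(-1) = 19
e3 coeff: v1*b13 + v2*b23 = (-4)*(1) + (-4)*(-1) = 0
v _| B = -19*e1 + 19*e2 + 0*e3


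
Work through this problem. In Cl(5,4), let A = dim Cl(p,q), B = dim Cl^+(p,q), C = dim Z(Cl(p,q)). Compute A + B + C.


n = 5 + 4 = 9
Total dim = 2^9 = 512
Even subalgebra dim = 2^8 = 256
n is odd, so center dim = 2
Sum = 512 + 256 + 2 = 770


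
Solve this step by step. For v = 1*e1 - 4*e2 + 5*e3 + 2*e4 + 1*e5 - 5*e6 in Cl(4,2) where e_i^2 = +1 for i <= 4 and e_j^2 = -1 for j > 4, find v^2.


v^2 = sum of c_i^2 * e_i^2
Positive signature terms (e_i^2 = +1): 1^2 + (-4)^2 + 5^2 + 2^2 = 46
Negative signature terms (e_j^2 = -1): 1^2 + (-5)^2 = 26
v^2 = 46 - 26 = 20


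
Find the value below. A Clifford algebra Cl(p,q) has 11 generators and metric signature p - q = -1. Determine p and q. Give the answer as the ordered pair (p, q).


We need p + q = 11 and p - q = -1.
Adding: 2p = 11 + (-1) = 10, so p = 5.
Then q = 11 - 5 = 6.
(p, q) = (5, 6)


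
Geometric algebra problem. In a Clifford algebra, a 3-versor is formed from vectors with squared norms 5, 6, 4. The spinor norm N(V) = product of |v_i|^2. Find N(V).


Spinor norm N(V) = |v1|^2 * |v2|^2 * ... * |v3|^2
= 5 * 6 * 4
Running product: 5, 30, 120
N(V) = 120


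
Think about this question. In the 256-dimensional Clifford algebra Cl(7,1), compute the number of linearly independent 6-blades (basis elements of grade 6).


Number of grade-k basis blades in Cl(p,q) with n = p + q is C(n, k).
n = 7 + 1 = 8
C(8, 6) = 8! / (6! * 2!)
= 40320 / (720 * 2)
= 28


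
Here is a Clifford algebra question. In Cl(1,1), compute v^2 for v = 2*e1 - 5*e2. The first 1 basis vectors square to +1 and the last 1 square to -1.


v^2 = sum of c_i^2 * e_i^2
Positive signature terms (e_i^2 = +1): 2^2 = 4
Negative signature terms (e_j^2 = -1): (-5)^2 = 25
v^2 = 4 - 25 = -21


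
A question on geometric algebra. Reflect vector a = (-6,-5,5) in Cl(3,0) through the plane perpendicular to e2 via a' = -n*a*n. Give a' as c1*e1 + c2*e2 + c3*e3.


Reflection formula: a' = -n*a*n, with n = e2 (unit vector, n^2 = 1).
For reflection through hyperplane perp to e2:
The component along e2 flips sign, others stay.
a = (-6, -5, 5)
a' = (-6, 5, 5)
a' = -6*e1 + 5*e2 + 5*e3


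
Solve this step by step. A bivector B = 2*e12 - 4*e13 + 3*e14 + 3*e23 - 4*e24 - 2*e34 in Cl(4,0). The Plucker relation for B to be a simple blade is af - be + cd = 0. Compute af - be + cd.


Plucker relation: af - be + cd
a*f = 2*(-2) = -4
b*e = (-4)*(-4) = 16
c*d = 3*3 = 9
af - be + cd = -4 - 16 + 9
= -11


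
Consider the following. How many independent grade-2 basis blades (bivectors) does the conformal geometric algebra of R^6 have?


The conformal model of R^6 uses Cl(7,1) with m = 6 + 2 = 8 generators.
Number of grade-2 blades = C(m, 2) = C(8, 2)
= 8*7/2 = 28


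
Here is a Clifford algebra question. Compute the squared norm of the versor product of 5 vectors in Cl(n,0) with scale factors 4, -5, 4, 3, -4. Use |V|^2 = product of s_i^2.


Each vector v_i has |v_i|^2 = s_i^2
Squared scales: 4^2 = 16, (-5)^2 = 25, 4^2 = 16, 3^2 = 9, (-4)^2 = 16
|V|^2 = 16 * 25 * 16 * 9 * 16
= 921600


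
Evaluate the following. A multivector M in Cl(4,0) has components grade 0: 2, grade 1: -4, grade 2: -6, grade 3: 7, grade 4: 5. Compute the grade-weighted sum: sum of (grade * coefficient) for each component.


Grade-weighted sum = sum of grade_k * coefficient_k
0*2 = 0
1*(-4) = -4
2*(-6) = -12
3*7 = 21
4*5 = 20
Total = 0 + (-4) + (-12) + 21 + 20 = 25


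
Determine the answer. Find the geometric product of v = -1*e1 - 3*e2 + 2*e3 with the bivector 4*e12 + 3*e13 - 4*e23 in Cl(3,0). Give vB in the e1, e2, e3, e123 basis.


vB has grade-1 (vector) and grade-3 (trivector) parts: vB = (v _| B) + (v ^ B).
Vector part <vB>_1:
  e1: -v2*b12 - v3*b13 = -(-3)*(4) - (2)*(3) = 6
  e2: v1*b12 - v3*b23 = (-1)*(4) - (2)*(-4) = 4
  e3: v1*b13 + v2*b23 = (-1)*(3) + (-3)*(-4) = 9
Trivector part <vB>_3:
  e123: v1*b23 - v2*b13 + v3*b12 = (-1)*(-4) - (-3)*(3) + (2)*(4) = 21
vB = 6*e1 + 4*e2 + 9*e3 + 21*e123


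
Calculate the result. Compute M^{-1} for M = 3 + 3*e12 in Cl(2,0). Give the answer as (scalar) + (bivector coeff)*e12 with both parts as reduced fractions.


M = 3 + 3*e12, where e12^2 = -1.
Since M commutes with its reverse ~M = a - b*e12, M * ~M = a^2 - b^2*e12^2 = a^2 + b^2.
So M^{-1} = ~M / (a^2 + b^2) = (a - b*e12)/(a^2 + b^2).
a^2 + b^2 = 9 + 9 = 18
Scalar part = 3/18 = 1/6
Bivector coeff = -3/18 = -1/6
M^{-1} = 1/6 - 1/6*e12


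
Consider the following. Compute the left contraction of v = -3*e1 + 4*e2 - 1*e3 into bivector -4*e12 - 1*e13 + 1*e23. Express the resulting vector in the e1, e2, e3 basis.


Left contraction v _| B = <vB>_1 (grade-1 part of the geometric product vB).
Using e1_|e12 = e2, e2_|e12 = -e1, e1_|e13 = e3, e3_|e13 = -e1, e2_|e23 = e3, e3_|e23 = -e2:
e1 coeff: -v2*b12 - v3*b13 = -(4)*(-4) - (-1)*(-1) = 15
e2 coeff: v1*b12 - v3*b23 = (-3)*(-4) - (-1)*(1) = 13
e3 coeff: v1*b13 + v2*b23 = (-3)*(-1) + (4)*(1) = 7
v _| B = 15*e1 + 13*e2 + 7*e3


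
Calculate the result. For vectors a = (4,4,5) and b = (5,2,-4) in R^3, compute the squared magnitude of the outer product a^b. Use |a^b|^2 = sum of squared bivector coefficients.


a wedge b = (a1*b2 - a2*b1)*e12 + (a1*b3 - a3*b1)*e13 + (a2*b3 - a3*b2)*e23
e12 coeff: 4*2 - 4*5 = 8 - 20 = -12
e13 coeff: 4*(-4) - 5*5 = -16 - 25 = -41
e23 coeff: 4*(-4) - 5*2 = -16 - 10 = -26
|a wedge b|^2 = (-12)^2 + (-41)^2 + (-26)^2
= 144 + 1681 + 676
= 2501


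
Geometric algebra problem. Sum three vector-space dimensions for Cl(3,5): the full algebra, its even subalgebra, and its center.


n = 3 + 5 = 8
Total dim = 2^8 = 256
Even subalgebra dim = 2^7 = 128
n is even, so center dim = 1
Sum = 256 + 128 + 1 = 385


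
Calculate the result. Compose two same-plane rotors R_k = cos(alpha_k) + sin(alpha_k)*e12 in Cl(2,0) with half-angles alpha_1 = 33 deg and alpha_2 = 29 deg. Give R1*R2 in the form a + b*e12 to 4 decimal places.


Same-plane rotors commute and their half-angles add:
R1*R2 = cos(a1 + a2) + sin(a1 + a2)*e12.
a1 + a2 = 33 + 29 = 62 deg
cos(62 deg) = 0.4695
sin(62 deg) = 0.8829
R1*R2 = 0.4695 + 0.8829*e12


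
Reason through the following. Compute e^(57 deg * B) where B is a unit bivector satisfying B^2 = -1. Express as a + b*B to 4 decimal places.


For a unit bivector B with B^2 = -1, the exponential series gives
e^(theta*B) = cos(theta) + sin(theta)*B (the GA analogue of Euler's formula).
theta = 57 degrees = 0.994838 rad
cos(57 deg) = 0.5446
sin(57 deg) = 0.8387
exp(theta*B) = 0.5446 + 0.8387*B


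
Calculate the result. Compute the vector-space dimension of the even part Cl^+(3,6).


Even subalgebra dimension = 2^(n-1)
n = 3 + 6 = 9
2^(9 - 1) = 2^8 = 256
Verification: sum of C(9,k) for even k = 1 + 36 + 126 + 84 + 9 = 256
Result = 256


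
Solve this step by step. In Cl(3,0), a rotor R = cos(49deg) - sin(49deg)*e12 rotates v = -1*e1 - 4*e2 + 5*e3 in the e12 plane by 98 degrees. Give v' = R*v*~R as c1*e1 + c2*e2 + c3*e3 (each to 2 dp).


Rotor R = cos(49deg) - sin(49deg)*e12
Rotation angle theta = 2 * 49 = 98 degrees in the e12 plane (e1 -> e2).
The component perpendicular to the plane (e3) is invariant: v'_3 = v3 = 5.00
cos(98deg) = -0.1392, sin(98deg) = 0.9903
v'_1 = v1*cos(theta) - v2*sin(theta) = -1*(-0.1392) - (-4)*0.9903 = 4.10
v'_2 = v1*sin(theta) + v2*cos(theta) = -1*0.9903 + (-4)*(-0.1392) = -0.43
v' = 4.10*e1 - 0.43*e2 + 5.00*e3


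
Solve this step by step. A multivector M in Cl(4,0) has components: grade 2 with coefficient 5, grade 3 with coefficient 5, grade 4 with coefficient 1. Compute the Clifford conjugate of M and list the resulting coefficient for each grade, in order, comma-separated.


Clifford conjugate sign for grade k: (-1)^(k(k+1)/2)
Grade 2: (-1)^(2*3/2) = (-1)^3 = -1, coeff 5 -> -5
Grade 3: (-1)^(3*4/2) = (-1)^6 = 1, coeff 5 -> 5
Grade 4: (-1)^(4*5/2) = (-1)^10 = 1, coeff 1 -> 1
Conjugated coefficients: -5, 5, 1


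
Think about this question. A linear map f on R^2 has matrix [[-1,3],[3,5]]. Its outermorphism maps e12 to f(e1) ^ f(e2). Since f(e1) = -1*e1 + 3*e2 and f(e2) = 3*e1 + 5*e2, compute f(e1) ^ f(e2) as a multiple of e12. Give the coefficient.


The outermorphism of a linear map f sends e1^e2 to f(e1)^f(e2).
f(e1) = -1*e1 + 3*e2
f(e2) = 3*e1 + 5*e2
f(e1) ^ f(e2) = (-1*e1 + 3*e2) ^ (3*e1 + 5*e2)
= (-1)*5*e12 + 3*3*e21
= (-5 - 9)*e12
= -14*e12
Coefficient = -14


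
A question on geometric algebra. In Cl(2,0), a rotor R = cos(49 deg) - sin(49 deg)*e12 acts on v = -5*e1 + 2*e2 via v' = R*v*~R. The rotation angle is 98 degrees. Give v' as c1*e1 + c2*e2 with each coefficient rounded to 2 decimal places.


Rotor R = cos(49deg) - sin(49deg)*e12
Rotation angle theta = 2 * 49 = 98 degrees
v' = R*v*~R rotates v by theta.
cos(98deg) = -0.1392, sin(98deg) = 0.9903
v'_1 = -5*cos(98deg) - 2*sin(98deg)
= -5*(-0.1392) - 2*0.9903
= -1.28
v'_2 = -5*sin(98deg) + 2*cos(98deg)
= -5*0.9903 + 2*(-0.1392)
= -5.23
v' = -1.28*e1 - 5.23*e2


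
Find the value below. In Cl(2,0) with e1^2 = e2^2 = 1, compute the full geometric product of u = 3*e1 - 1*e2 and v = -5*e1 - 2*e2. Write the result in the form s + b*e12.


Expand: (3*e1 - 1*e2)(-5*e1 - 2*e2)
= 3*(-5)*e1e1 + 3*(-2)*e1e2 + (-1)*(-5)*e2e1 + (-1)*(-2)*e2e2
Using e1^2 = e2^2 = 1, e2e1 = -e1e2:
Scalar part s = 3*(-5) + (-1)*(-2) = -15 + 2 = -13
Bivector part b = 3*(-2) - (-1)*(-5) = -6 - 5 = -11
uv = -13 - 11*e12


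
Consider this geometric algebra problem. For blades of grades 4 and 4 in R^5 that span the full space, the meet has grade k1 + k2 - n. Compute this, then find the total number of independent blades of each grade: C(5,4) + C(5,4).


Meet grade = grade(A) + grade(B) - n
= 4 + 4 - 5 = 3
C(5,4) = 5
C(5,4) = 5
dim_A + dim_B = 5 + 5 = 10


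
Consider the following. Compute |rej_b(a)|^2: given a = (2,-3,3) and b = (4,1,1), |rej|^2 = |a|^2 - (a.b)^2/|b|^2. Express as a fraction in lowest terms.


|a|^2 = 2^2 + (-3)^2 + 3^2 = 22
|b|^2 = 4^2 + 1^2 + 1^2 = 18
a . b = 2*4 + (-3)*1 + 3*1 = 8
(a.b)^2 = 8^2 = 64
|rej|^2 = 22 - 64/18
= (396 - 64)/18
= 332/18
In lowest terms: 166/9


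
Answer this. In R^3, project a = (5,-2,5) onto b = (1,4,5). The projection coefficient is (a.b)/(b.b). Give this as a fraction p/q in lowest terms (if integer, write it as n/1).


Projection coefficient = (a . b) / (b . b)
a . b = 5*1 + (-2)*4 + 5*5
= 5 + (-8) + 25 = 22
b . b = 1^2 + 4^2 + 5^2
= 1 + 16 + 25 = 42
Coefficient = 22/42
In lowest terms: 11/21


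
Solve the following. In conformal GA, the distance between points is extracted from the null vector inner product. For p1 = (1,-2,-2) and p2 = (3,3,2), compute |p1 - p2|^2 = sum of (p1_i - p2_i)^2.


p1 - p2 = (-2, -5, -4)
|p1 - p2|^2 = (-2)^2 + (-5)^2 + (-4)^2
= 4 + 25 + 16
= 45


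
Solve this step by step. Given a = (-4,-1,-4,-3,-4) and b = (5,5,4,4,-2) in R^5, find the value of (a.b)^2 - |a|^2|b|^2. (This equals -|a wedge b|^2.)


a . b = (-4)*5 + (-1)*5 + (-4)*4 + (-3)*4 + (-4)*(-2)
= -20 + (-5) + (-16) + (-12) + 8 = -45
|a|^2 = (-4)^2 + (-1)^2 + (-4)^2 + (-3)^2 + (-4)^2 = 58
|b|^2 = 5^2 + 5^2 + 4^2 + 4^2 + (-2)^2 = 86
(a.b)^2 = (-45)^2 = 2025
|a|^2 * |b|^2 = 58 * 86 = 4988
Result = 2025 - 4988 = -2963


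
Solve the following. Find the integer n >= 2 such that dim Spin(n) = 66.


dim Spin(n) = dim so(n) = n(n-1)/2.
Solve n(n-1)/2 = 66, i.e. n^2 - n - 132 = 0.
Discriminant = 1 + 8*66 = 529
n = (1 + sqrt(529))/2 = (1 + 23)/2 = 12


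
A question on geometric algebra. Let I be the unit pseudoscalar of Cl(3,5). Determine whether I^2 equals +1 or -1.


The pseudoscalar I = e1...e_n (product of all n generators) of Cl(p,q) satisfies I^2 = (-1)^(q + n(n-1)/2).
p = 3, q = 5, n = p + q = 8
n(n-1)/2 = 8 * 7 / 2 = 28
Exponent = q + n(n-1)/2 = 5 + 28 = 33
I^2 = (-1)^33 = -1


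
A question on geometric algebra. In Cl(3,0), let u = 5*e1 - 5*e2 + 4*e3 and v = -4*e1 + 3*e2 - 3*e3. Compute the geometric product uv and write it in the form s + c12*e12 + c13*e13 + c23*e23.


In Cl(3,0): e_i^2 = 1, e_ie_j = -e_je_i for i != j.
Scalar part = u . v = 5*(-4) + (-5)*3 + 4*(-3)
= -20 + (-15) + (-12) = -47
e12 coeff = 5*3 - (-5)*(-4) = 15 - 20 = -5
e13 coeff = 5*(-3) - 4*(-4) = -15 - (-16) = 1
e23 coeff = (-5)*(-3) - 4*3 = 15 - 12 = 3
uv = -47 - 5*e12 + 1*e13 + 3*e23


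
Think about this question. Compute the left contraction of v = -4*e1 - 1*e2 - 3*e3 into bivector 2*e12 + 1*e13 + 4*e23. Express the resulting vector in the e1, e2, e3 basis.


Left contraction v _| B = <vB>_1 (grade-1 part of the geometric product vB).
Using e1_|e12 = e2, e2_|e12 = -e1, e1_|e13 = e3, e3_|e13 = -e1, e2_|e23 = e3, e3_|e23 = -e2:
e1 coeff: -v2*b12 - v3*b13 = -(-1)*(2) - (-3)*(1) = 5
e2 coeff: v1*b12 - v3*b23 = (-4)*(2) - (-3)*(4) = 4
e3 coeff: v1*b13 + v2*b23 = (-4)*(1) + (-1)*(4) = -8
v _| B = 5*e1 + 4*e2 - 8*e3


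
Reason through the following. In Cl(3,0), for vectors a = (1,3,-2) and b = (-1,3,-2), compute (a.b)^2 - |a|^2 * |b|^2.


a . b = 1*(-1) + 3*3 + (-2)*(-2)
= -1 + 9 + 4 = 12
|a|^2 = 1^2 + 3^2 + (-2)^2 = 14
|b|^2 = (-1)^2 + 3^2 + (-2)^2 = 14
(a.b)^2 = 12^2 = 144
|a|^2 * |b|^2 = 14 * 14 = 196
Result = 144 - 196 = -52


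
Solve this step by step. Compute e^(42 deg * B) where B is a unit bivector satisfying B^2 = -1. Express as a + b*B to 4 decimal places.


For a unit bivector B with B^2 = -1, the exponential series gives
e^(theta*B) = cos(theta) + sin(theta)*B (the GA analogue of Euler's formula).
theta = 42 degrees = 0.733038 rad
cos(42 deg) = 0.7431
sin(42 deg) = 0.6691
exp(theta*B) = 0.7431 + 0.6691*B


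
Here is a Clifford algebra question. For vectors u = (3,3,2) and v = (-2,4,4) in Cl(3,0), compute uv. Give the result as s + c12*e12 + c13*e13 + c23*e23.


In Cl(3,0): e_i^2 = 1, e_ie_j = -e_je_i for i != j.
Scalar part = u . v = 3*(-2) + 3*4 + 2*4
= -6 + 12 + 8 = 14
e12 coeff = 3*4 - 3*(-2) = 12 - (-6) = 18
e13 coeff = 3*4 - 2*(-2) = 12 - (-4) = 16
e23 coeff = 3*4 - 2*4 = 12 - 8 = 4
uv = 14 + 18*e12 + 16*e13 + 4*e23


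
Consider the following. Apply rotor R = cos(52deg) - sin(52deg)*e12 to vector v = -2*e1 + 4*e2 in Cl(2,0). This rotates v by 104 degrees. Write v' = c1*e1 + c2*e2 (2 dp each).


Rotor R = cos(52deg) - sin(52deg)*e12
Rotation angle theta = 2 * 52 = 104 degrees
v' = R*v*~R rotates v by theta.
cos(104deg) = -0.2419, sin(104deg) = 0.9703
v'_1 = -2*cos(104deg) - 4*sin(104deg)
= -2*(-0.2419) - 4*0.9703
= -3.40
v'_2 = -2*sin(104deg) + 4*cos(104deg)
= -2*0.9703 + 4*(-0.2419)
= -2.91
v' = -3.40*e1 - 2.91*e2


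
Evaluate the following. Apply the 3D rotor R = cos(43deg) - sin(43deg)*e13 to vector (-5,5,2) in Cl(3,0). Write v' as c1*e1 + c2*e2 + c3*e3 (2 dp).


Rotor R = cos(43deg) - sin(43deg)*e13
Rotation angle theta = 2 * 43 = 86 degrees in the e13 plane (e1 -> e3).
The component perpendicular to the plane (e2) is invariant: v'_2 = v2 = 5.00
cos(86deg) = 0.0698, sin(86deg) = 0.9976
v'_1 = v1*cos(theta) - v3*sin(theta) = -5*0.0698 - 2*0.9976 = -2.34
v'_3 = v1*sin(theta) + v3*cos(theta) = -5*0.9976 + 2*0.0698 = -4.85
v' = -2.34*e1 + 5.00*e2 - 4.85*e3


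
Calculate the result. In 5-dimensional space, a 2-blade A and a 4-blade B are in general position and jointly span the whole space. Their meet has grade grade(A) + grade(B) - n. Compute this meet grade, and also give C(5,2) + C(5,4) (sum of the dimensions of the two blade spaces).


Meet grade = grade(A) + grade(B) - n
= 2 + 4 - 5 = 1
C(5,2) = 10
C(5,4) = 5
dim_A + dim_B = 10 + 5 = 15


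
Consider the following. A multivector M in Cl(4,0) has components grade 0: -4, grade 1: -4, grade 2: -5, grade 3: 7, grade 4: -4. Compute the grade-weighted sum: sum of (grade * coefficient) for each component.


Grade-weighted sum = sum of grade_k * coefficient_k
0*(-4) = 0
1*(-4) = -4
2*(-5) = -10
3*7 = 21
4*(-4) = -16
Total = 0 + (-4) + (-10) + 21 + (-16) = -9


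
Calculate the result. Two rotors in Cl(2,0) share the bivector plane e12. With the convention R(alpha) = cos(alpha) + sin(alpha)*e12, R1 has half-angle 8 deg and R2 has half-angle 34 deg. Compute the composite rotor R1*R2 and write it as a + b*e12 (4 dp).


Same-plane rotors commute and their half-angles add:
R1*R2 = cos(a1 + a2) + sin(a1 + a2)*e12.
a1 + a2 = 8 + 34 = 42 deg
cos(42 deg) = 0.7431
sin(42 deg) = 0.6691
R1*R2 = 0.7431 + 0.6691*e12


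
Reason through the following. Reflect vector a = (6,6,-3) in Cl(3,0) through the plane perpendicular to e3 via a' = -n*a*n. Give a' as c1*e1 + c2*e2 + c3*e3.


Reflection formula: a' = -n*a*n, with n = e3 (unit vector, n^2 = 1).
For reflection through hyperplane perp to e3:
The component along e3 flips sign, others stay.
a = (6, 6, -3)
a' = (6, 6, 3)
a' = 6*e1 + 6*e2 + 3*e3


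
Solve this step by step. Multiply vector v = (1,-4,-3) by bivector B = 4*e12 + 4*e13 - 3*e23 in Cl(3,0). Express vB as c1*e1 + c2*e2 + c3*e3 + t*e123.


vB has grade-1 (vector) and grade-3 (trivector) parts: vB = (v _| B) + (v ^ B).
Vector part <vB>_1:
  e1: -v2*b12 - v3*b13 = -(-4)*(4) - (-3)*(4) = 28
  e2: v1*b12 - v3*b23 = (1)*(4) - (-3)*(-3) = -5
  e3: v1*b13 + v2*b23 = (1)*(4) + (-4)*(-3) = 16
Trivector part <vB>_3:
  e123: v1*b23 - v2*b13 + v3*b12 = (1)*(-3) - (-4)*(4) + (-3)*(4) = 1
vB = 28*e1 - 5*e2 + 16*e3 + 1*e123


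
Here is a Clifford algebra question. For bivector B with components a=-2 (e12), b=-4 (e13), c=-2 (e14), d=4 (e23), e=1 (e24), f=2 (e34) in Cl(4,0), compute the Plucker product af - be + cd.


Plucker relation: af - be + cd
a*f = (-2)*2 = -4
b*e = (-4)*1 = -4
c*d = (-2)*4 = -8
af - be + cd = -4 - (-4) + (-8)
= -8


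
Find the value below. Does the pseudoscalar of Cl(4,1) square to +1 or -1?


The pseudoscalar I = e1...e_n (product of all n generators) of Cl(p,q) satisfies I^2 = (-1)^(q + n(n-1)/2).
p = 4, q = 1, n = p + q = 5
n(n-1)/2 = 5 * 4 / 2 = 10
Exponent = q + n(n-1)/2 = 1 + 10 = 11
I^2 = (-1)^11 = -1


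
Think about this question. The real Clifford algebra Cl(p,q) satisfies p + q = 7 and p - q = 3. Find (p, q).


We need p + q = 7 and p - q = 3.
Adding: 2p = 7 + 3 = 10, so p = 5.
Then q = 7 - 5 = 2.
(p, q) = (5, 2)


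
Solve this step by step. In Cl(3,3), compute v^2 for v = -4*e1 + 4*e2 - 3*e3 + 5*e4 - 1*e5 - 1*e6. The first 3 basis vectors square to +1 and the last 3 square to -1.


v^2 = sum of c_i^2 * e_i^2
Positive signature terms (e_i^2 = +1): (-4)^2 + 4^2 + (-3)^2 = 41
Negative signature terms (e_j^2 = -1): 5^2 + (-1)^2 + (-1)^2 = 27
v^2 = 41 - 27 = 14


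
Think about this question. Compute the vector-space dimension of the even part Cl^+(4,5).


Even subalgebra dimension = 2^(n-1)
n = 4 + 5 = 9
2^(9 - 1) = 2^8 = 256
Verification: sum of C(9,k) for even k = 1 + 36 + 126 + 84 + 9 = 256
Result = 256


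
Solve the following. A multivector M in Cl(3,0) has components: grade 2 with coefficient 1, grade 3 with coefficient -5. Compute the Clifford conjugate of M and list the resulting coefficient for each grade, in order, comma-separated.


Clifford conjugate sign for grade k: (-1)^(k(k+1)/2)
Grade 2: (-1)^(2*3/2) = (-1)^3 = -1, coeff 1 -> -1
Grade 3: (-1)^(3*4/2) = (-1)^6 = 1, coeff -5 -> -5
Conjugated coefficients: -1, -5


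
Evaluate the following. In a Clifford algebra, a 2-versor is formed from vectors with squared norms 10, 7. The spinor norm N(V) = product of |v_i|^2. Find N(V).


Spinor norm N(V) = |v1|^2 * |v2|^2 * ... * |v2|^2
= 10 * 7
Running product: 10, 70
N(V) = 70


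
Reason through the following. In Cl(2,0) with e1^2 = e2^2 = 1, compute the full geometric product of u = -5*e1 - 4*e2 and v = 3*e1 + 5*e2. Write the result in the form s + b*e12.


Expand: (-5*e1 - 4*e2)(3*e1 + 5*e2)
= (-5)*3*e1e1 + (-5)*5*e1e2 + (-4)*3*e2e1 + (-4)*5*e2e2
Using e1^2 = e2^2 = 1, e2e1 = -e1e2:
Scalar part s = (-5)*3 + (-4)*5 = -15 + (-20) = -35
Bivector part b = (-5)*5 - (-4)*3 = -25 - (-12) = -13
uv = -35 - 13*e12


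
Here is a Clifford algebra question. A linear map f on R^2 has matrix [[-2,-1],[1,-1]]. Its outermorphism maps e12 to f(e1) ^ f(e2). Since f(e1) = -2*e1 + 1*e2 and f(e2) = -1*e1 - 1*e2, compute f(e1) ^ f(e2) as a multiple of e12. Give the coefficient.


The outermorphism of a linear map f sends e1^e2 to f(e1)^f(e2).
f(e1) = -2*e1 + 1*e2
f(e2) = -1*e1 - 1*e2
f(e1) ^ f(e2) = (-2*e1 + 1*e2) ^ (-1*e1 - 1*e2)
= (-2)*(-1)*e12 + 1*(-1)*e21
= (2 - (-1))*e12
= 3*e12
Coefficient = 3


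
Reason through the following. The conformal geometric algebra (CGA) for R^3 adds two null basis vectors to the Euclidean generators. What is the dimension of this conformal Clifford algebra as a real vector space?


The conformal model of R^3 uses Cl(4,1): the 3 Euclidean generators plus two extra orthogonal generators e+ (e+^2 = +1) and e- (e-^2 = -1), from which the null vectors e0, einf are built.
Number of generators m = 3 + 2 = 5.
dim Cl(p,q) = 2^m = 2^5 = 32


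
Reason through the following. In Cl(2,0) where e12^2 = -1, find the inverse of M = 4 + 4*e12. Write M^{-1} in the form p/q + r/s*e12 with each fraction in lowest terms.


M = 4 + 4*e12, where e12^2 = -1.
Since M commutes with its reverse ~M = a - b*e12, M * ~M = a^2 - b^2*e12^2 = a^2 + b^2.
So M^{-1} = ~M / (a^2 + b^2) = (a - b*e12)/(a^2 + b^2).
a^2 + b^2 = 16 + 16 = 32
Scalar part = 4/32 = 1/8
Bivector coeff = -4/32 = -1/8
M^{-1} = 1/8 - 1/8*e12


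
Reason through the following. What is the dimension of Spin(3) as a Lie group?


Spin(n) double-covers SO(n); both have Lie algebra so(n) of dimension n(n-1)/2.
n = 3
n(n-1) = 3 * 2 = 6
dim Spin(3) = 6/2 = 3


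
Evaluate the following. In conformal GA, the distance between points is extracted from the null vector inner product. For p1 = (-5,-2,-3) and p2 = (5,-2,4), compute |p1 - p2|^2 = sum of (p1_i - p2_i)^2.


p1 - p2 = (-10, 0, -7)
|p1 - p2|^2 = (-10)^2 + 0^2 + (-7)^2
= 100 + 0 + 49
= 149


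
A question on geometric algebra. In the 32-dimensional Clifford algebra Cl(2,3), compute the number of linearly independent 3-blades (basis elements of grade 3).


Number of grade-k basis blades in Cl(p,q) with n = p + q is C(n, k).
n = 2 + 3 = 5
C(5, 3) = 5! / (3! * 2!)
= 120 / (6 * 2)
= 10


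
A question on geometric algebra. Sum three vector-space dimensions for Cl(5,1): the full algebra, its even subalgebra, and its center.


n = 5 + 1 = 6
Total dim = 2^6 = 64
Even subalgebra dim = 2^5 = 32
n is even, so center dim = 1
Sum = 64 + 32 + 1 = 97


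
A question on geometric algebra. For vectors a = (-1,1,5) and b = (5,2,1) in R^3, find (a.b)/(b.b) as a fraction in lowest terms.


Projection coefficient = (a . b) / (b . b)
a . b = (-1)*5 + 1*2 + 5*1
= -5 + 2 + 5 = 2
b . b = 5^2 + 2^2 + 1^2
= 25 + 4 + 1 = 30
Coefficient = 2/30
In lowest terms: 1/15


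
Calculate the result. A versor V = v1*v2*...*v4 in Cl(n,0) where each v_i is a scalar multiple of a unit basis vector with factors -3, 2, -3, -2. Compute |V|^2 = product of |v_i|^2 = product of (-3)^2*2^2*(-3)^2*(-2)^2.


Each vector v_i has |v_i|^2 = s_i^2
Squared scales: (-3)^2 = 9, 2^2 = 4, (-3)^2 = 9, (-2)^2 = 4
|V|^2 = 9 * 4 * 9 * 4
= 1296


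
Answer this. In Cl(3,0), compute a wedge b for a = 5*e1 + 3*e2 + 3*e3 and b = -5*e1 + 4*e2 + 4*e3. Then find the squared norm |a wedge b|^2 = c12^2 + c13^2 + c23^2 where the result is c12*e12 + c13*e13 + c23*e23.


a wedge b = (a1*b2 - a2*b1)*e12 + (a1*b3 - a3*b1)*e13 + (a2*b3 - a3*b2)*e23
e12 coeff: 5*4 - 3*(-5) = 20 - (-15) = 35
e13 coeff: 5*4 - 3*(-5) = 20 - (-15) = 35
e23 coeff: 3*4 - 3*4 = 12 - 12 = 0
|a wedge b|^2 = 35^2 + 35^2 + 0^2
= 1225 + 1225 + 0
= 2450


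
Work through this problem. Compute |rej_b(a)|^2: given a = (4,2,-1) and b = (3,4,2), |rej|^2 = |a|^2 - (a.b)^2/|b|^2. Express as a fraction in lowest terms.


|a|^2 = 4^2 + 2^2 + (-1)^2 = 21
|b|^2 = 3^2 + 4^2 + 2^2 = 29
a . b = 4*3 + 2*4 + (-1)*2 = 18
(a.b)^2 = 18^2 = 324
|rej|^2 = 21 - 324/29
= (609 - 324)/29
= 285/29
In lowest terms: 285/29


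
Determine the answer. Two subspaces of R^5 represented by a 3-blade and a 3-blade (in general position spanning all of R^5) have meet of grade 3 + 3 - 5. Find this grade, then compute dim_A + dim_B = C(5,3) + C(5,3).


Meet grade = grade(A) + grade(B) - n
= 3 + 3 - 5 = 1
C(5,3) = 10
C(5,3) = 10
dim_A + dim_B = 10 + 10 = 20


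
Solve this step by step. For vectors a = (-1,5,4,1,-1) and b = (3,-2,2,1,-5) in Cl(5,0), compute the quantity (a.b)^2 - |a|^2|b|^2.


a . b = (-1)*3 + 5*(-2) + 4*2 + 1*1 + (-1)*(-5)
= -3 + (-10) + 8 + 1 + 5 = 1
|a|^2 = (-1)^2 + 5^2 + 4^2 + 1^2 + (-1)^2 = 44
|b|^2 = 3^2 + (-2)^2 + 2^2 + 1^2 + (-5)^2 = 43
(a.b)^2 = 1^2 = 1
|a|^2 * |b|^2 = 44 * 43 = 1892
Result = 1 - 1892 = -1891


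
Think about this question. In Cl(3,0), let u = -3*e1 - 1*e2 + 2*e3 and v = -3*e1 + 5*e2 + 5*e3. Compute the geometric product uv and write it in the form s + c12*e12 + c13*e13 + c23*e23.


In Cl(3,0): e_i^2 = 1, e_ie_j = -e_je_i for i != j.
Scalar part = u . v = (-3)*(-3) + (-1)*5 + 2*5
= 9 + (-5) + 10 = 14
e12 coeff = (-3)*5 - (-1)*(-3) = -15 - 3 = -18
e13 coeff = (-3)*5 - 2*(-3) = -15 - (-6) = -9
e23 coeff = (-1)*5 - 2*5 = -5 - 10 = -15
uv = 14 - 18*e12 - 9*e13 - 15*e23


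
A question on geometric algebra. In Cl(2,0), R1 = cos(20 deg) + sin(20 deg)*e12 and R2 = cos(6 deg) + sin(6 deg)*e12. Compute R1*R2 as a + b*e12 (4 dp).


Same-plane rotors commute and their half-angles add:
R1*R2 = cos(a1 + a2) + sin(a1 + a2)*e12.
a1 + a2 = 20 + 6 = 26 deg
cos(26 deg) = 0.8988
sin(26 deg) = 0.4384
R1*R2 = 0.8988 + 0.4384*e12


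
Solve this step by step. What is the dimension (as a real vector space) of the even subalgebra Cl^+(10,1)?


Even subalgebra dimension = 2^(n-1)
n = 10 + 1 = 11
2^(11 - 1) = 2^10 = 1024
Verification: sum of C(11,k) for even k = 1 + 55 + 330 + 462 + 165 + 11 = 1024
Result = 1024


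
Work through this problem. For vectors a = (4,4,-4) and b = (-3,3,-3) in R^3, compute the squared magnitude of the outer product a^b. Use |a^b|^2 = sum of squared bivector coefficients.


a wedge b = (a1*b2 - a2*b1)*e12 + (a1*b3 - a3*b1)*e13 + (a2*b3 - a3*b2)*e23
e12 coeff: 4*3 - 4*(-3) = 12 - (-12) = 24
e13 coeff: 4*(-3) - (-4)*(-3) = -12 - 12 = -24
e23 coeff: 4*(-3) - (-4)*3 = -12 - (-12) = 0
|a wedge b|^2 = 24^2 + (-24)^2 + 0^2
= 576 + 576 + 0
= 1152


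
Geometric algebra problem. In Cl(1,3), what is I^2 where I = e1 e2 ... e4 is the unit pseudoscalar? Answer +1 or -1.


The pseudoscalar I = e1...e_n (product of all n generators) of Cl(p,q) satisfies I^2 = (-1)^(q + n(n-1)/2).
p = 1, q = 3, n = p + q = 4
n(n-1)/2 = 4 * 3 / 2 = 6
Exponent = q + n(n-1)/2 = 3 + 6 = 9
I^2 = (-1)^9 = -1


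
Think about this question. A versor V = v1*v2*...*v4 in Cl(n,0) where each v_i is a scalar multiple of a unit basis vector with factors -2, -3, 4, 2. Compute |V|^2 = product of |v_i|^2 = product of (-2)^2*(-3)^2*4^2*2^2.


Each vector v_i has |v_i|^2 = s_i^2
Squared scales: (-2)^2 = 4, (-3)^2 = 9, 4^2 = 16, 2^2 = 4
|V|^2 = 4 * 9 * 16 * 4
= 2304


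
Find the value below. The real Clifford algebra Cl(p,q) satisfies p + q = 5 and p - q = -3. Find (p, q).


We need p + q = 5 and p - q = -3.
Adding: 2p = 5 + (-3) = 2, so p = 1.
Then q = 5 - 1 = 4.
(p, q) = (1, 4)


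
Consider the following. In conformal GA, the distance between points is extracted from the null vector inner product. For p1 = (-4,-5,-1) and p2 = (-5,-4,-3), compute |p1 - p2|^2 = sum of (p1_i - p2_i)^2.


p1 - p2 = (1, -1, 2)
|p1 - p2|^2 = 1^2 + (-1)^2 + 2^2
= 1 + 1 + 4
= 6


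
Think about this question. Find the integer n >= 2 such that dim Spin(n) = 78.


dim Spin(n) = dim so(n) = n(n-1)/2.
Solve n(n-1)/2 = 78, i.e. n^2 - n - 156 = 0.
Discriminant = 1 + 8*78 = 625
n = (1 + sqrt(625))/2 = (1 + 25)/2 = 13


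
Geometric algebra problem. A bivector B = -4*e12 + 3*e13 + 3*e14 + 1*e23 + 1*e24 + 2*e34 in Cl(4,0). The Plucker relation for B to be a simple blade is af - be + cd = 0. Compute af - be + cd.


Plucker relation: af - be + cd
a*f = (-4)*2 = -8
b*e = 3*1 = 3
c*d = 3*1 = 3
af - be + cd = -8 - 3 + 3
= -8


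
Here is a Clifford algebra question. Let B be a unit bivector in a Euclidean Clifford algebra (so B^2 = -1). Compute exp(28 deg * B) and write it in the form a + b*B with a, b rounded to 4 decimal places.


For a unit bivector B with B^2 = -1, the exponential series gives
e^(theta*B) = cos(theta) + sin(theta)*B (the GA analogue of Euler's formula).
theta = 28 degrees = 0.488692 rad
cos(28 deg) = 0.8829
sin(28 deg) = 0.4695
exp(theta*B) = 0.8829 + 0.4695*B


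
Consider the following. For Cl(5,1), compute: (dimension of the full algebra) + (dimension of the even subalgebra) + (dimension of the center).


n = 5 + 1 = 6
Total dim = 2^6 = 64
Even subalgebra dim = 2^5 = 32
n is even, so center dim = 1
Sum = 64 + 32 + 1 = 97


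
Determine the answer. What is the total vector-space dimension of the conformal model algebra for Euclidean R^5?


The conformal model of R^5 uses Cl(6,1): the 5 Euclidean generators plus two extra orthogonal generators e+ (e+^2 = +1) and e- (e-^2 = -1), from which the null vectors e0, einf are built.
Number of generators m = 5 + 2 = 7.
dim Cl(p,q) = 2^m = 2^7 = 128


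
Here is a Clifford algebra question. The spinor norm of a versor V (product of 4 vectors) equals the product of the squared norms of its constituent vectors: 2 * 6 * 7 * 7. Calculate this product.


Spinor norm N(V) = |v1|^2 * |v2|^2 * ... * |v4|^2
= 2 * 6 * 7 * 7
Running product: 2, 12, 84, 588
N(V) = 588


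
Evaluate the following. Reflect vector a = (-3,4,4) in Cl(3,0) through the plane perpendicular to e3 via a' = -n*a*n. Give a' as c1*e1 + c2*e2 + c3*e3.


Reflection formula: a' = -n*a*n, with n = e3 (unit vector, n^2 = 1).
For reflection through hyperplane perp to e3:
The component along e3 flips sign, others stay.
a = (-3, 4, 4)
a' = (-3, 4, -4)
a' = -3*e1 + 4*e2 - 4*e3


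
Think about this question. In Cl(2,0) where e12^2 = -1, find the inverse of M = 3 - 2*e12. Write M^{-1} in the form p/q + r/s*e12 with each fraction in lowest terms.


M = 3 - 2*e12, where e12^2 = -1.
Since M commutes with its reverse ~M = a - b*e12, M * ~M = a^2 - b^2*e12^2 = a^2 + b^2.
So M^{-1} = ~M / (a^2 + b^2) = (a - b*e12)/(a^2 + b^2).
a^2 + b^2 = 9 + 4 = 13
Scalar part = 3/13 = 3/13
Bivector coeff = 2/13 = 2/13
M^{-1} = 3/13 + 2/13*e12


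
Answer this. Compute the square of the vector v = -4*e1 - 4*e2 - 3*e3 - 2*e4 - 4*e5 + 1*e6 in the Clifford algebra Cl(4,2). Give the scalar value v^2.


v^2 = sum of c_i^2 * e_i^2
Positive signature terms (e_i^2 = +1): (-4)^2 + (-4)^2 + (-3)^2 + (-2)^2 = 45
Negative signature terms (e_j^2 = -1): (-4)^2 + 1^2 = 17
v^2 = 45 - 17 = 28


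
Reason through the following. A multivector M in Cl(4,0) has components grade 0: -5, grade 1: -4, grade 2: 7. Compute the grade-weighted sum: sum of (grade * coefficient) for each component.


Grade-weighted sum = sum of grade_k * coefficient_k
0*(-5) = 0
1*(-4) = -4
2*7 = 14
Total = 0 + (-4) + 14 = 10


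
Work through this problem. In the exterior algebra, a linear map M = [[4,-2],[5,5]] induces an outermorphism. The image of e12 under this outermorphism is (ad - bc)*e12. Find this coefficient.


The outermorphism of a linear map f sends e1^e2 to f(e1)^f(e2).
f(e1) = 4*e1 + 5*e2
f(e2) = -2*e1 + 5*e2
f(e1) ^ f(e2) = (4*e1 + 5*e2) ^ (-2*e1 + 5*e2)
= 4*5*e12 + 5*(-2)*e21
= (20 - (-10))*e12
= 30*e12
Coefficient = 30


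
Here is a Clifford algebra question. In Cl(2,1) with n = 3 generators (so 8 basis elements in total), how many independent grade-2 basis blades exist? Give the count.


Number of grade-k basis blades in Cl(p,q) with n = p + q is C(n, k).
n = 2 + 1 = 3
C(3, 2) = 3! / (2! * 1!)
= 6 / (2 * 1)
= 3


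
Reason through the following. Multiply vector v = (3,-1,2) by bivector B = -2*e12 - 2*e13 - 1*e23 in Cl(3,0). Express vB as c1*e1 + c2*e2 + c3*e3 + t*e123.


vB has grade-1 (vector) and grade-3 (trivector) parts: vB = (v _| B) + (v ^ B).
Vector part <vB>_1:
  e1: -v2*b12 - v3*b13 = -(-1)*(-2) - (2)*(-2) = 2
  e2: v1*b12 - v3*b23 = (3)*(-2) - (2)*(-1) = -4
  e3: v1*b13 + v2*b23 = (3)*(-2) + (-1)*(-1) = -5
Trivector part <vB>_3:
  e123: v1*b23 - v2*b13 + v3*b12 = (3)*(-1) - (-1)*(-2) + (2)*(-2) = -9
vB = 2*e1 - 4*e2 - 5*e3 - 9*e123
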